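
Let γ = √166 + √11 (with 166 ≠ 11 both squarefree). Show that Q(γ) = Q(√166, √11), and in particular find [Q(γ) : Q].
[Q(γ) : Q] = 4 (equivalently, Q(γ) = Q(√166, √11))

Obviously Q(γ) ⊆ Q(√166, √11), and [Q(√166, √11):Q] = 4 (since 166, 11 are distinct squarefree integers > 1 with 1826 not a perfect square). To show equality we compute the minimal polynomial of γ. From γ = √166 + √11: γ^2 = 166 + 2√(1826) + 11 = 177 + 2√(1826), so γ^2 - 177 = 2√(1826); squaring, (γ^2 - 177)^2 = 4·1826, i.e. γ^4 - 354γ^2 + 31329 - 7304 = 0, i.e. γ^4 - 354γ^2 + 24025 = 0. So γ is a root of x^4 - 354x^2 + 24025. This polynomial is irreducible over Q: it has no rational root (each ±√166 ± √11 is irrational), and any factorization into two quadratics over Q would force √(1826) ∈ Q (pairing opposite roots) or √166, √11 ∈ Q (other pairings), all impossible. Hence [Q(γ):Q] = 4 = [Q(√166, √11):Q], so Q(γ) = Q(√166, √11).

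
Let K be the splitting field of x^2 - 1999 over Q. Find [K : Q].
[K : Q] = 2

f(x) = x^2 - 1999 factors as (x - √1999)(x + √1999). The splitting field is K = Q(√1999). Since 1999 is squarefree and > 1, it is not a perfect square, so x^2 - 1999 is irreducible over Q and [Q(√1999) : Q] = 2. Hence [K : Q] = 2.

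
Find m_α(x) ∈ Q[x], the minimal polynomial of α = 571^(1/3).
m_α(x) = x^3 - 571

α satisfies α^3 = 571, so x^3 - 571 annihilates α. By the rational root test, a rational root p/q (in lowest terms) of x^3 - 571 would satisfy p^3 = 571 q^3, forcing q = 1 and p^3 = 571; but 571 is not a perfect cube, contradiction. A monic cubic over Q with no rational root is irreducible (any nontrivial factorization would include a linear factor). Hence x^3 - 571 is the minimal polynomial of α, and in particular [Q(α):Q] = 3.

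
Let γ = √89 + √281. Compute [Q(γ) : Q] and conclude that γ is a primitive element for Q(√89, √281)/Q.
[Q(γ) : Q] = 4 (equivalently, Q(γ) = Q(√89, √281))

Obviously Q(γ) ⊆ Q(√89, √281), and [Q(√89, √281):Q] = 4 (since 89, 281 are distinct squarefree integers > 1 with 25009 not a perfect square). To show equality we compute the minimal polynomial of γ. From γ = √89 + √281: γ^2 = 89 + 2√(25009) + 281 = 370 + 2√(25009), so γ^2 - 370 = 2√(25009); squaring, (γ^2 - 370)^2 = 4·25009, i.e. γ^4 - 740γ^2 + 136900 - 100036 = 0, i.e. γ^4 - 740γ^2 + 36864 = 0. So γ is a root of x^4 - 740x^2 + 36864. This polynomial is irreducible over Q: it has no rational root (each ±√89 ± √281 is irrational), and any factorization into two quadratics over Q would force √(25009) ∈ Q (pairing opposite roots) or √89, √281 ∈ Q (other pairings), all impossible. Hence [Q(γ):Q] = 4 = [Q(√89, √281):Q], so Q(γ) = Q(√89, √281).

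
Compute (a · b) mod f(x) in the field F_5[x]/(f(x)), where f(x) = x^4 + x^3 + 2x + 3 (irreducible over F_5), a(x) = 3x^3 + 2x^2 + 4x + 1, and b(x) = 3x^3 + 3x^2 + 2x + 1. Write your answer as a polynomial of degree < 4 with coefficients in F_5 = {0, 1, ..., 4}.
a · b ≡ x^3 + 4x^2 + 2x + 2 (mod f(x))

Multiply in F_5[x]: a(x)·b(x) = (3x^3 + 2x^2 + 4x + 1)·(3x^3 + 3x^2 + 2x + 1) = 4x^6 + 4x^4 + 2x^3 + 3x^2 + x + 1. This has degree ≥ 4, so divide by f(x) over F_5: 4x^6 + 4x^4 + 2x^3 + 3x^2 + x + 1 = (4x^2 + x + 3)·(x^4 + x^3 + 2x + 3) + (x^3 + 4x^2 + 2x + 2). Hence a·b ≡ x^3 + 4x^2 + 2x + 2 (mod f). (F_5[x]/(f) is a field with 5^4 = 625 elements since f is irreducible of degree 4.)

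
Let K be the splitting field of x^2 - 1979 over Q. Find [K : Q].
[K : Q] = 2

f(x) = x^2 - 1979 factors as (x - √1979)(x + √1979). The splitting field is K = Q(√1979). Since 1979 is squarefree and > 1, it is not a perfect square, so x^2 - 1979 is irreducible over Q and [Q(√1979) : Q] = 2. Hence [K : Q] = 2.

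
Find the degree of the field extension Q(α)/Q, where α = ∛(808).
[Q(α):Q] = 3

The minimal polynomial of α is x^3 - 808, irreducible over Q since 808 is not a perfect cube (so x^3 - 808 has no rational root). Hence [Q(α):Q] = deg(m_α) = 3.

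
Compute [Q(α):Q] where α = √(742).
[Q(α):Q] = 2

[Q(α):Q] equals the degree of the minimal polynomial of α. Here α^2 = 742 and x^2 - 742 is irreducible (d = 742 is squarefree, ≠ 1, hence not a square), so deg(m_α) = 2. Thus [Q(α):Q] = 2.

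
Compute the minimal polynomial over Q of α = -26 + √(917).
m_α(x) = x^2 + 52x - 241

From α + 26 = √(917), squaring gives (α + 26)^2 = 917, i.e. α^2 + 52α + 676 = 917, so α^2 + 52α - 241 = 0. The discriminant of x^2 + 52x - 241 is (52)^2 - 4·(-241) = 2704 + 964 = 3668, and 4·(917) is not a perfect square in Q since 917 is squarefree and ≠ 1. Hence x^2 + 52x - 241 is irreducible over Q and is the minimal polynomial of α.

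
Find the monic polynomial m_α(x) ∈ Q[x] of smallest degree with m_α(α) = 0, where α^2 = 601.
m_α(x) = x^2 - 601

α satisfies α^2 - 601 = 0, so x^2 - 601 annihilates α. Since d = 601 is squarefree and ≠ 1, it is not a perfect square in Q, so x^2 - 601 has no rational root and is therefore irreducible over Q (a degree-2 polynomial over a field is irreducible iff it has no root). Hence m_α(x) = x^2 - 601.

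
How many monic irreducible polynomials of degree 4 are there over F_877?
There are 147889662378 monic irreducible polynomials of degree 4 over F_877

Each element of F_{877^4} that lies in no proper subfield is a root of exactly one monic irreducible of degree 4 over F_877, and each such polynomial has 4 distinct roots in F_{877^4}. By Möbius inversion the count is N_877(4) = (1/4) Σ_{d|4} μ(4/d) · 877^d = (1/4)(μ(4)·877^1 + μ(2)·877^2 + μ(1)·877^4) = 591558649512/4 = 147889662378.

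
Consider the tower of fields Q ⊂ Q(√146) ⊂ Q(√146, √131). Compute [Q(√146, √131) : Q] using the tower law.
[Q(√146, √131) : Q] = 4

[Q(√146):Q] = 2 (min poly x^2 - 146, irreducible since 146 is squarefree > 1). For the top step, suppose √131 ∈ Q(√146), say √131 = c + d√146 with c, d ∈ Q. Squaring: 131 = c^2 + 146d^2 + 2cd√146. Since √146 ∉ Q this forces 2cd = 0. If d = 0 then √131 = c ∈ Q, contradicting 131 squarefree > 1. If c = 0 then 131 = 146d^2, so 146·131 = (146d)^2 is a perfect square in Q — but 146·131 = 19126 is not a perfect square (since 146 and 131 are distinct squarefree integers). Contradiction. Hence √131 ∉ Q(√146), so x^2 - 131 stays irreducible over Q(√146) and [Q(√146, √131) : Q(√146)] = 2. By the tower law, [Q(√146, √131) : Q] = 2 · 2 = 4.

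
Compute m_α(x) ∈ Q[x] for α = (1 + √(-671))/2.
m_α(x) = x^2 - x + 168

From 2α - 1 = √(-671), squaring gives (2α - 1)^2 = -671, i.e. 4α^2 - 4α + 1 = -671, so α^2 - α + (1 + 671)/4 = 0. Since -671 ≡ 1 (mod 4), (1 + 671)/4 = 168 ∈ Z. The polynomial x^2 - x + 168 has discriminant 1 - 4·(168) = -671, which is not a perfect square in Q (d = -671 is squarefree and ≠ 1), so x^2 - x + 168 is irreducible over Q. It is the minimal polynomial of α.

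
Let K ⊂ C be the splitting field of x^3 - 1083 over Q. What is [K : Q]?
[K : Q] = 6

The roots of x^3 - 1083 are ∛1083, ω∛1083, ω^2∛1083 where ω = e^(2πi/3) is a primitive cube root of unity, so K = Q(∛1083, ω). Now [Q(∛1083):Q] = 3 (since 1083 is not a perfect cube, x^3 - 1083 is irreducible) and [Q(ω):Q] = 2. Both 2 and 3 divide [K:Q], and [K:Q] ≤ 3·2 = 6, so [K:Q] = 6. (Equivalently: Q(∛1083) ⊂ R but ω ∉ R, so [K : Q(∛1083)] = 2.)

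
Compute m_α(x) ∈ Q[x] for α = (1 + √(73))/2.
m_α(x) = x^2 - x - 18

From 2α - 1 = √(73), squaring gives (2α - 1)^2 = 73, i.e. 4α^2 - 4α + 1 = 73, so α^2 - α + (1 - 73)/4 = 0. Since 73 ≡ 1 (mod 4), (1 - 73)/4 = -18 ∈ Z. The polynomial x^2 - x - 18 has discriminant 1 - 4·(-18) = 73, which is not a perfect square in Q (d = 73 is squarefree and ≠ 1), so x^2 - x - 18 is irreducible over Q. It is the minimal polynomial of α.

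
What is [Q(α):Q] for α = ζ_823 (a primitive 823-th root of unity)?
[Q(α):Q] = 822

The minimal polynomial of ζ_823 over Q is the 823-th cyclotomic polynomial Φ_823(x), which is irreducible over Q and has degree φ(823) = 822. Hence [Q(α):Q] = φ(823) = 822.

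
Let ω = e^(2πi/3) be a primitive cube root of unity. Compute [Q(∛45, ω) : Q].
[Q(∛45, ω) : Q] = 6

[Q(∛45):Q] = 3 (min poly x^3 - 45, irreducible since 45 is not a perfect cube). [Q(ω):Q] = 2 (min poly x^2 + x + 1). Since Q(∛45) ⊂ R and ω ∉ R, we have ω ∉ Q(∛45), so x^2 + x + 1 remains irreducible over Q(∛45) and [Q(∛45, ω) : Q(∛45)] = 2. By the tower law, [Q(∛45, ω) : Q] = 3 · 2 = 6. (In fact Q(∛45, ω) is the splitting field of x^3 - 45 over Q.)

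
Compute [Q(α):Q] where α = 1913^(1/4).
[Q(α):Q] = 4

α is a root of x^4 - 1913. By Eisenstein's criterion at the prime p = 1913 (which divides the constant term 1913 but p^2 = 3659569 does not, since 1913 is squarefree), x^4 - 1913 is irreducible over Q. Hence [Q(α):Q] = 4.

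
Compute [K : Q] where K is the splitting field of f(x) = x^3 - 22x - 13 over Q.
[K : Q] = 6

By the rational root test, any rational root of the monic integer polynomial f(x) = x^3 - 22x - 13 must be an integer dividing the constant term -13, i.e. one of ±{1, 13}. Evaluating: f(1) = -34, f(-1) = 8, f(13) = 1898, f(-13) = -1924; none is 0, so f has no rational root and is therefore irreducible over Q (a cubic with no linear factor over a field is irreducible). For an irreducible cubic, the Galois group is A_3 or S_3 according as the discriminant disc(f) = -4a^3 - 27b^2 = -4·(-22)^3 - 27·(-13)^2 = 38029 is or is not a square in Q. Here disc(f) = 38029 is not a perfect square in Q, so the Galois group of f over Q is not contained in A_3 and must be all of S_3. The splitting field has degree |S_3| = 6 over Q, so [K : Q] = 6.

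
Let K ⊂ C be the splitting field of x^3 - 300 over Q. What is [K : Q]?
[K : Q] = 6

The roots of x^3 - 300 are ∛300, ω∛300, ω^2∛300 where ω = e^(2πi/3) is a primitive cube root of unity, so K = Q(∛300, ω). Now [Q(∛300):Q] = 3 (since 300 is not a perfect cube, x^3 - 300 is irreducible) and [Q(ω):Q] = 2. Both 2 and 3 divide [K:Q], and [K:Q] ≤ 3·2 = 6, so [K:Q] = 6. (Equivalently: Q(∛300) ⊂ R but ω ∉ R, so [K : Q(∛300)] = 2.)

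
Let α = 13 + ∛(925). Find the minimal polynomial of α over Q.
m_α(x) = x^3 - 39x^2 + 507x - 3122

Set β = α - 13 = ∛(925), so β^3 = 925. Then (α - 13)^3 - 925 = 0, i.e. α is a root of g(x) = (x - 13)^3 - 925 = x^3 - 39x^2 + 507x - 3122. Since g(x) = h(x - 13) where h(x) = x^3 - 925, and h is irreducible over Q (because 925 is not a perfect cube, so h has no rational root, and a monic cubic with no rational root is irreducible), g is also irreducible (irreducibility is preserved under the substitution x → x - 13). Hence m_α(x) = x^3 - 39x^2 + 507x - 3122.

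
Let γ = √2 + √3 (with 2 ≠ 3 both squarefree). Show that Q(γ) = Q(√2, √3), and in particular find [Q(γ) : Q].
[Q(γ) : Q] = 4 (equivalently, Q(γ) = Q(√2, √3))

Obviously Q(γ) ⊆ Q(√2, √3), and [Q(√2, √3):Q] = 4 (since 2, 3 are distinct squarefree integers > 1 with 6 not a perfect square). To show equality we compute the minimal polynomial of γ. From γ = √2 + √3: γ^2 = 2 + 2√(6) + 3 = 5 + 2√(6), so γ^2 - 5 = 2√(6); squaring, (γ^2 - 5)^2 = 4·6, i.e. γ^4 - 10γ^2 + 25 - 24 = 0, i.e. γ^4 - 10γ^2 + 1 = 0. So γ is a root of x^4 - 10x^2 + 1. This polynomial is irreducible over Q: it has no rational root (each ±√2 ± √3 is irrational), and any factorization into two quadratics over Q would force √(6) ∈ Q (pairing opposite roots) or √2, √3 ∈ Q (other pairings), all impossible. Hence [Q(γ):Q] = 4 = [Q(√2, √3):Q], so Q(γ) = Q(√2, √3).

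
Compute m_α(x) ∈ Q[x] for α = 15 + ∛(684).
m_α(x) = x^3 - 45x^2 + 675x - 4059

Set β = α - 15 = ∛(684), so β^3 = 684. Then (α - 15)^3 - 684 = 0, i.e. α is a root of g(x) = (x - 15)^3 - 684 = x^3 - 45x^2 + 675x - 4059. Since g(x) = h(x - 15) where h(x) = x^3 - 684, and h is irreducible over Q (because 684 is not a perfect cube, so h has no rational root, and a monic cubic with no rational root is irreducible), g is also irreducible (irreducibility is preserved under the substitution x → x - 15). Hence m_α(x) = x^3 - 45x^2 + 675x - 4059.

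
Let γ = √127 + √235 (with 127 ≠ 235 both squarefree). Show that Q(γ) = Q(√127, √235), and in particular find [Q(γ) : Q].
[Q(γ) : Q] = 4 (equivalently, Q(γ) = Q(√127, √235))

Obviously Q(γ) ⊆ Q(√127, √235), and [Q(√127, √235):Q] = 4 (since 127, 235 are distinct squarefree integers > 1 with 29845 not a perfect square). To show equality we compute the minimal polynomial of γ. From γ = √127 + √235: γ^2 = 127 + 2√(29845) + 235 = 362 + 2√(29845), so γ^2 - 362 = 2√(29845); squaring, (γ^2 - 362)^2 = 4·29845, i.e. γ^4 - 724γ^2 + 131044 - 119380 = 0, i.e. γ^4 - 724γ^2 + 11664 = 0. So γ is a root of x^4 - 724x^2 + 11664. This polynomial is irreducible over Q: it has no rational root (each ±√127 ± √235 is irrational), and any factorization into two quadratics over Q would force √(29845) ∈ Q (pairing opposite roots) or √127, √235 ∈ Q (other pairings), all impossible. Hence [Q(γ):Q] = 4 = [Q(√127, √235):Q], so Q(γ) = Q(√127, √235).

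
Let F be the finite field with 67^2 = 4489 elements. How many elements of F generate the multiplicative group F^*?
There are φ(4488) = 1280 primitive elements

F_q^* is cyclic of order q - 1 = 4488. A cyclic group of order m has exactly φ(m) generators. Here m = 4488 = 2^3 · 3 · 11 · 17, so the number of primitive elements is φ(4488) = 1280.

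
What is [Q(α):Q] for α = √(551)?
[Q(α):Q] = 2

[Q(α):Q] equals the degree of the minimal polynomial of α. Here α^2 = 551 and x^2 - 551 is irreducible (d = 551 is squarefree, ≠ 1, hence not a square), so deg(m_α) = 2. Thus [Q(α):Q] = 2.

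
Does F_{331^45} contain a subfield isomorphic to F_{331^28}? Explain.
No: F_{331^28} is not a subfield of F_{331^45}

F_{p^m} embeds in F_{p^n} iff m | n. Here 28 ∤ 45 (since 45 = 1·28 + 17 with remainder 17 ≠ 0), so F_{331^28} is not a subfield of F_{331^45}. Equivalently: if it were, the tower law would give 28 = [F_{331^28}:F_331] dividing [F_{331^45}:F_331] = 45, contradiction.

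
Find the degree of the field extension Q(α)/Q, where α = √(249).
[Q(α):Q] = 2

[Q(α):Q] equals the degree of the minimal polynomial of α. Here α^2 = 249 and x^2 - 249 is irreducible (d = 249 is squarefree, ≠ 1, hence not a square), so deg(m_α) = 2. Thus [Q(α):Q] = 2.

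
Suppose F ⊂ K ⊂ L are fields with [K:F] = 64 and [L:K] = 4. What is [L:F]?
[L:F] = 256

The tower law says that for any tower of field extensions F ⊂ K ⊂ L with finite degrees, [L:F] = [L:K] · [K:F]. Here this gives [L:F] = 4 · 64 = 256.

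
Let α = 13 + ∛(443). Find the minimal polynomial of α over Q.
m_α(x) = x^3 - 39x^2 + 507x - 2640

Set β = α - 13 = ∛(443), so β^3 = 443. Then (α - 13)^3 - 443 = 0, i.e. α is a root of g(x) = (x - 13)^3 - 443 = x^3 - 39x^2 + 507x - 2640. Since g(x) = h(x - 13) where h(x) = x^3 - 443, and h is irreducible over Q (because 443 is not a perfect cube, so h has no rational root, and a monic cubic with no rational root is irreducible), g is also irreducible (irreducibility is preserved under the substitution x → x - 13). Hence m_α(x) = x^3 - 39x^2 + 507x - 2640.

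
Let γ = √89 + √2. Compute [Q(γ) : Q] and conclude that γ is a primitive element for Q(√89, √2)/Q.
[Q(γ) : Q] = 4 (equivalently, Q(γ) = Q(√89, √2))

Obviously Q(γ) ⊆ Q(√89, √2), and [Q(√89, √2):Q] = 4 (since 89, 2 are distinct squarefree integers > 1 with 178 not a perfect square). To show equality we compute the minimal polynomial of γ. From γ = √89 + √2: γ^2 = 89 + 2√(178) + 2 = 91 + 2√(178), so γ^2 - 91 = 2√(178); squaring, (γ^2 - 91)^2 = 4·178, i.e. γ^4 - 182γ^2 + 8281 - 712 = 0, i.e. γ^4 - 182γ^2 + 7569 = 0. So γ is a root of x^4 - 182x^2 + 7569. This polynomial is irreducible over Q: it has no rational root (each ±√89 ± √2 is irrational), and any factorization into two quadratics over Q would force √(178) ∈ Q (pairing opposite roots) or √89, √2 ∈ Q (other pairings), all impossible. Hence [Q(γ):Q] = 4 = [Q(√89, √2):Q], so Q(γ) = Q(√89, √2).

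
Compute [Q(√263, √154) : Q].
[Q(√263, √154) : Q] = 4

[Q(√263):Q] = 2 (min poly x^2 - 263, irreducible since 263 is squarefree > 1). For the top step, suppose √154 ∈ Q(√263), say √154 = c + d√263 with c, d ∈ Q. Squaring: 154 = c^2 + 263d^2 + 2cd√263. Since √263 ∉ Q this forces 2cd = 0. If d = 0 then √154 = c ∈ Q, contradicting 154 squarefree > 1. If c = 0 then 154 = 263d^2, so 263·154 = (263d)^2 is a perfect square in Q — but 263·154 = 40502 is not a perfect square (since 263 and 154 are distinct squarefree integers). Contradiction. Hence √154 ∉ Q(√263), so x^2 - 154 stays irreducible over Q(√263) and [Q(√263, √154) : Q(√263)] = 2. By the tower law, [Q(√263, √154) : Q] = 2 · 2 = 4.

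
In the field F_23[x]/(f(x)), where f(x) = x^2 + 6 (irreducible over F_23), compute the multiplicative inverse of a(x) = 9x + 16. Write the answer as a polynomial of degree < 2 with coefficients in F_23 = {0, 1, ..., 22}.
a(x)^(-1) ≡ 10x + 18 (mod f(x))

Since f is irreducible over F_23, F_23[x]/(f) is a field and a(x) ≠ 0 has an inverse. Apply the extended Euclidean algorithm to f(x) and a(x) in F_23[x]: f(x) = (18x + 14)·a(x) + (12). The last nonzero remainder is the constant 12 = gcd(f, a) in F_23. Back-substituting through the division chain expresses 12 = s(x)·a(x) + t(x)·f(x) with s(x) ≡ 5x + 9 (mod f), so (5x + 9)·a(x) ≡ 12 (mod f). Multiplying by 12^(-1) ≡ 2 in F_23 gives a(x)^(-1) ≡ 2·(5x + 9) ≡ 10x + 18 (mod f). Check: (9x + 16)·(10x + 18) = 21x^2 + 12 ≡ 1 (mod x^2 + 6).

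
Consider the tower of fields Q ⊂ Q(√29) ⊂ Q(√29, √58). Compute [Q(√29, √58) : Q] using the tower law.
[Q(√29, √58) : Q] = 4

[Q(√29):Q] = 2 (min poly x^2 - 29, irreducible since 29 is squarefree > 1). For the top step, suppose √58 ∈ Q(√29), say √58 = c + d√29 with c, d ∈ Q. Squaring: 58 = c^2 + 29d^2 + 2cd√29. Since √29 ∉ Q this forces 2cd = 0. If d = 0 then √58 = c ∈ Q, contradicting 58 squarefree > 1. If c = 0 then 58 = 29d^2, so 29·58 = (29d)^2 is a perfect square in Q — but 29·58 = 1682 is not a perfect square (since 29 and 58 are distinct squarefree integers). Contradiction. Hence √58 ∉ Q(√29), so x^2 - 58 stays irreducible over Q(√29) and [Q(√29, √58) : Q(√29)] = 2. By the tower law, [Q(√29, √58) : Q] = 2 · 2 = 4.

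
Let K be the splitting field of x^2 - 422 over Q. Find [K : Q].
[K : Q] = 2

f(x) = x^2 - 422 factors as (x - √422)(x + √422). The splitting field is K = Q(√422). Since 422 is squarefree and > 1, it is not a perfect square, so x^2 - 422 is irreducible over Q and [Q(√422) : Q] = 2. Hence [K : Q] = 2.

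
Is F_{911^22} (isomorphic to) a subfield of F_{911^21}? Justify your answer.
No: F_{911^22} is not a subfield of F_{911^21}

F_{p^m} embeds in F_{p^n} iff m | n. Here 22 ∤ 21 (since 21 = 0·22 + 21 with remainder 21 ≠ 0), so F_{911^22} is not a subfield of F_{911^21}. Equivalently: if it were, the tower law would give 22 = [F_{911^22}:F_911] dividing [F_{911^21}:F_911] = 21, contradiction.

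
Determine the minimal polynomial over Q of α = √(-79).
m_α(x) = x^2 + 79

α satisfies α^2 + 79 = 0, so x^2 + 79 annihilates α. Since d = -79 is squarefree and ≠ 1, it is not a perfect square in Q, so x^2 + 79 has no rational root and is therefore irreducible over Q (a degree-2 polynomial over a field is irreducible iff it has no root). Hence m_α(x) = x^2 + 79.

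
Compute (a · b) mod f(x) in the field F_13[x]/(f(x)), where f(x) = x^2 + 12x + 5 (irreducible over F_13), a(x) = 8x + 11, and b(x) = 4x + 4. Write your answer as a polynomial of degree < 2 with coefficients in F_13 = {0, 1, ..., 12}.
a · b ≡ 4x + 1 (mod f(x))

Multiply in F_13[x]: a(x)·b(x) = (8x + 11)·(4x + 4) = 6x^2 + 11x + 5. This has degree ≥ 2, so divide by f(x) over F_13: 6x^2 + 11x + 5 = (6)·(x^2 + 12x + 5) + (4x + 1). Hence a·b ≡ 4x + 1 (mod f). (F_13[x]/(f) is a field with 13^2 = 169 elements since f is irreducible of degree 2.)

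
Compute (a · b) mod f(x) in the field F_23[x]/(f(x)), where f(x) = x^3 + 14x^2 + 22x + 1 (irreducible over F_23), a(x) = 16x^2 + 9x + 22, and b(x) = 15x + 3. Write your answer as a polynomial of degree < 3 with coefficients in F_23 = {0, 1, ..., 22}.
a · b ≡ 20x^2 + 22x + 10 (mod f(x))

Multiply in F_23[x]: a(x)·b(x) = (16x^2 + 9x + 22)·(15x + 3) = 10x^3 + 22x^2 + 12x + 20. This has degree ≥ 3, so divide by f(x) over F_23: 10x^3 + 22x^2 + 12x + 20 = (10)·(x^3 + 14x^2 + 22x + 1) + (20x^2 + 22x + 10). Hence a·b ≡ 20x^2 + 22x + 10 (mod f). (F_23[x]/(f) is a field with 23^3 = 12167 elements since f is irreducible of degree 3.)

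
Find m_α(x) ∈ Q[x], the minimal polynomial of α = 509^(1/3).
m_α(x) = x^3 - 509

α satisfies α^3 = 509, so x^3 - 509 annihilates α. By the rational root test, a rational root p/q (in lowest terms) of x^3 - 509 would satisfy p^3 = 509 q^3, forcing q = 1 and p^3 = 509; but 509 is not a perfect cube, contradiction. A monic cubic over Q with no rational root is irreducible (any nontrivial factorization would include a linear factor). Hence x^3 - 509 is the minimal polynomial of α, and in particular [Q(α):Q] = 3.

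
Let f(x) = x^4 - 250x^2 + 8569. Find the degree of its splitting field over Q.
[K : Q] = 4

Solving the quadratic in x^2: x^2 = (250 ± √(250^2 - 4·8569))/2 = (250 ± √28224)/2 = (250 ± 168)/2, giving x^2 = 41 or x^2 = 209. So f(x) = (x^2 - 41)(x^2 - 209) and the roots of f are ±√41, ±√209. Hence the splitting field is K = Q(√41, √209). Since 41 and 209 are distinct squarefree integers > 1, their product 8569 is not a perfect square, so √209 ∉ Q(√41). By the tower law [K:Q] = [Q(√41,√209):Q(√41)] · [Q(√41):Q] = 2 · 2 = 4.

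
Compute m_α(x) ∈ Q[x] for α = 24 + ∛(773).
m_α(x) = x^3 - 72x^2 + 1728x - 14597

Set β = α - 24 = ∛(773), so β^3 = 773. Then (α - 24)^3 - 773 = 0, i.e. α is a root of g(x) = (x - 24)^3 - 773 = x^3 - 72x^2 + 1728x - 14597. Since g(x) = h(x - 24) where h(x) = x^3 - 773, and h is irreducible over Q (because 773 is not a perfect cube, so h has no rational root, and a monic cubic with no rational root is irreducible), g is also irreducible (irreducibility is preserved under the substitution x → x - 24). Hence m_α(x) = x^3 - 72x^2 + 1728x - 14597.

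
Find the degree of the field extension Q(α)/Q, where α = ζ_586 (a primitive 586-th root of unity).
[Q(α):Q] = 292

The minimal polynomial of ζ_586 over Q is the 586-th cyclotomic polynomial Φ_586(x), which is irreducible over Q and has degree φ(586) = 292. Hence [Q(α):Q] = φ(586) = 292.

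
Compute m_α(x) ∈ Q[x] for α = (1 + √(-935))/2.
m_α(x) = x^2 - x + 234

From 2α - 1 = √(-935), squaring gives (2α - 1)^2 = -935, i.e. 4α^2 - 4α + 1 = -935, so α^2 - α + (1 + 935)/4 = 0. Since -935 ≡ 1 (mod 4), (1 + 935)/4 = 234 ∈ Z. The polynomial x^2 - x + 234 has discriminant 1 - 4·(234) = -935, which is not a perfect square in Q (d = -935 is squarefree and ≠ 1), so x^2 - x + 234 is irreducible over Q. It is the minimal polynomial of α.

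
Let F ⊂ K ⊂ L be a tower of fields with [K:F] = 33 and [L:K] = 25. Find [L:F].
[L:F] = 825

The tower law says that for any tower of field extensions F ⊂ K ⊂ L with finite degrees, [L:F] = [L:K] · [K:F]. Here this gives [L:F] = 25 · 33 = 825.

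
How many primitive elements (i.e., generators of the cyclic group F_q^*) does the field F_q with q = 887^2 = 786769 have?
There are φ(786768) = 254592 primitive elements

F_q^* is cyclic of order q - 1 = 786768. A cyclic group of order m has exactly φ(m) generators. Here m = 786768 = 2^4 · 3 · 37 · 443, so the number of primitive elements is φ(786768) = 254592.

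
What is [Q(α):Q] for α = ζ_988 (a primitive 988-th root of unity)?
[Q(α):Q] = 432

The minimal polynomial of ζ_988 over Q is the 988-th cyclotomic polynomial Φ_988(x), which is irreducible over Q and has degree φ(988) = 432. Hence [Q(α):Q] = φ(988) = 432.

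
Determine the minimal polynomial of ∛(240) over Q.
m_α(x) = x^3 - 240

α satisfies α^3 = 240, so x^3 - 240 annihilates α. By the rational root test, a rational root p/q (in lowest terms) of x^3 - 240 would satisfy p^3 = 240 q^3, forcing q = 1 and p^3 = 240; but 240 is not a perfect cube, contradiction. A monic cubic over Q with no rational root is irreducible (any nontrivial factorization would include a linear factor). Hence x^3 - 240 is the minimal polynomial of α, and in particular [Q(α):Q] = 3.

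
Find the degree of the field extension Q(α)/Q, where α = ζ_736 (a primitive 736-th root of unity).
[Q(α):Q] = 352

The minimal polynomial of ζ_736 over Q is the 736-th cyclotomic polynomial Φ_736(x), which is irreducible over Q and has degree φ(736) = 352. Hence [Q(α):Q] = φ(736) = 352.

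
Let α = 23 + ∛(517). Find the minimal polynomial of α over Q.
m_α(x) = x^3 - 69x^2 + 1587x - 12684

Set β = α - 23 = ∛(517), so β^3 = 517. Then (α - 23)^3 - 517 = 0, i.e. α is a root of g(x) = (x - 23)^3 - 517 = x^3 - 69x^2 + 1587x - 12684. Since g(x) = h(x - 23) where h(x) = x^3 - 517, and h is irreducible over Q (because 517 is not a perfect cube, so h has no rational root, and a monic cubic with no rational root is irreducible), g is also irreducible (irreducibility is preserved under the substitution x → x - 23). Hence m_α(x) = x^3 - 69x^2 + 1587x - 12684.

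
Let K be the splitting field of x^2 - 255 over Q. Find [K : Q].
[K : Q] = 2

f(x) = x^2 - 255 factors as (x - √255)(x + √255). The splitting field is K = Q(√255). Since 255 is squarefree and > 1, it is not a perfect square, so x^2 - 255 is irreducible over Q and [Q(√255) : Q] = 2. Hence [K : Q] = 2.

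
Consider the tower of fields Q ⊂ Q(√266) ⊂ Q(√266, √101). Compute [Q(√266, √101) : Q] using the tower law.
[Q(√266, √101) : Q] = 4

[Q(√266):Q] = 2 (min poly x^2 - 266, irreducible since 266 is squarefree > 1). For the top step, suppose √101 ∈ Q(√266), say √101 = c + d√266 with c, d ∈ Q. Squaring: 101 = c^2 + 266d^2 + 2cd√266. Since √266 ∉ Q this forces 2cd = 0. If d = 0 then √101 = c ∈ Q, contradicting 101 squarefree > 1. If c = 0 then 101 = 266d^2, so 266·101 = (266d)^2 is a perfect square in Q — but 266·101 = 26866 is not a perfect square (since 266 and 101 are distinct squarefree integers). Contradiction. Hence √101 ∉ Q(√266), so x^2 - 101 stays irreducible over Q(√266) and [Q(√266, √101) : Q(√266)] = 2. By the tower law, [Q(√266, √101) : Q] = 2 · 2 = 4.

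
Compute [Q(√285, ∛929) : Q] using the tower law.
[Q(√285, ∛929) : Q] = 6

Let L = Q(√285, ∛929). Since Q(√285) ⊂ L and [Q(√285):Q] = 2, the tower law gives 2 | [L:Q]. Likewise Q(∛929) ⊂ L with [Q(∛929):Q] = 3 (because 929 is not a perfect cube), so 3 | [L:Q]. As gcd(2,3) = 1, [L:Q] is divisible by 6. Conversely L is generated over Q by √285 and ∛929, so [L:Q] ≤ 2·3 = 6. Therefore [Q(√285, ∛929) : Q] = 6.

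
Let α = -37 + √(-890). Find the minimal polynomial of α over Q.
m_α(x) = x^2 + 74x + 2259

From α + 37 = √(-890), squaring gives (α + 37)^2 = -890, i.e. α^2 + 74α + 1369 = -890, so α^2 + 74α + 2259 = 0. The discriminant of x^2 + 74x + 2259 is (74)^2 - 4·(2259) = 5476 - 9036 = -3560, and 4·(-890) is not a perfect square in Q since -890 is squarefree and ≠ 1. Hence x^2 + 74x + 2259 is irreducible over Q and is the minimal polynomial of α.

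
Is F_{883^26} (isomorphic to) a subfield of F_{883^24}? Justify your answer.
No: F_{883^26} is not a subfield of F_{883^24}

F_{p^m} embeds in F_{p^n} iff m | n. Here 26 ∤ 24 (since 24 = 0·26 + 24 with remainder 24 ≠ 0), so F_{883^26} is not a subfield of F_{883^24}. Equivalently: if it were, the tower law would give 26 = [F_{883^26}:F_883] dividing [F_{883^24}:F_883] = 24, contradiction.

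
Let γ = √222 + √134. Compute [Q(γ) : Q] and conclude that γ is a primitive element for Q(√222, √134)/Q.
[Q(γ) : Q] = 4 (equivalently, Q(γ) = Q(√222, √134))

Obviously Q(γ) ⊆ Q(√222, √134), and [Q(√222, √134):Q] = 4 (since 222, 134 are distinct squarefree integers > 1 with 29748 not a perfect square). To show equality we compute the minimal polynomial of γ. From γ = √222 + √134: γ^2 = 222 + 2√(29748) + 134 = 356 + 2√(29748), so γ^2 - 356 = 2√(29748); squaring, (γ^2 - 356)^2 = 4·29748, i.e. γ^4 - 712γ^2 + 126736 - 118992 = 0, i.e. γ^4 - 712γ^2 + 7744 = 0. So γ is a root of x^4 - 712x^2 + 7744. This polynomial is irreducible over Q: it has no rational root (each ±√222 ± √134 is irrational), and any factorization into two quadratics over Q would force √(29748) ∈ Q (pairing opposite roots) or √222, √134 ∈ Q (other pairings), all impossible. Hence [Q(γ):Q] = 4 = [Q(√222, √134):Q], so Q(γ) = Q(√222, √134).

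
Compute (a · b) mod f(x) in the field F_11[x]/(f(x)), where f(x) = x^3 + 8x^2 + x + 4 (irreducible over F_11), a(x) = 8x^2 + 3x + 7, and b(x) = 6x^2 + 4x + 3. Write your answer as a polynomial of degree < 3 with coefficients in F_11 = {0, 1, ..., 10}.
a · b ≡ 7x^2 + 3x + 4 (mod f(x))

Multiply in F_11[x]: a(x)·b(x) = (8x^2 + 3x + 7)·(6x^2 + 4x + 3) = 4x^4 + 6x^3 + x^2 + 4x + 10. This has degree ≥ 3, so divide by f(x) over F_11: 4x^4 + 6x^3 + x^2 + 4x + 10 = (4x + 7)·(x^3 + 8x^2 + x + 4) + (7x^2 + 3x + 4). Hence a·b ≡ 7x^2 + 3x + 4 (mod f). (F_11[x]/(f) is a field with 11^3 = 1331 elements since f is irreducible of degree 3.)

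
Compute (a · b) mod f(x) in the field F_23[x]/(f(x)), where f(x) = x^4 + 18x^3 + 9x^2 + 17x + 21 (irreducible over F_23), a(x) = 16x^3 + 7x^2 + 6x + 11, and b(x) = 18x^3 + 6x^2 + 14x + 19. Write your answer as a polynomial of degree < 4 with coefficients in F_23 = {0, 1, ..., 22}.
a · b ≡ 18x^3 + 2x^2 + 9x + 19 (mod f(x))

Multiply in F_23[x]: a(x)·b(x) = (16x^3 + 7x^2 + 6x + 11)·(18x^3 + 6x^2 + 14x + 19) = 12x^6 + 15x^5 + 6x^4 + 15x^3 + 7x^2 + 15x + 2. This has degree ≥ 4, so divide by f(x) over F_23: 12x^6 + 15x^5 + 6x^4 + 15x^3 + 7x^2 + 15x + 2 = (12x^2 + 6x + 20)·(x^4 + 18x^3 + 9x^2 + 17x + 21) + (18x^3 + 2x^2 + 9x + 19). Hence a·b ≡ 18x^3 + 2x^2 + 9x + 19 (mod f). (F_23[x]/(f) is a field with 23^4 = 279841 elements since f is irreducible of degree 4.)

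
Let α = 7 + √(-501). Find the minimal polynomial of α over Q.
m_α(x) = x^2 - 14x + 550

From α - 7 = √(-501), squaring gives (α - 7)^2 = -501, i.e. α^2 - 14α + 49 = -501, so α^2 - 14α + 550 = 0. The discriminant of x^2 - 14x + 550 is (-14)^2 - 4·(550) = 196 - 2200 = -2004, and 4·(-501) is not a perfect square in Q since -501 is squarefree and ≠ 1. Hence x^2 - 14x + 550 is irreducible over Q and is the minimal polynomial of α.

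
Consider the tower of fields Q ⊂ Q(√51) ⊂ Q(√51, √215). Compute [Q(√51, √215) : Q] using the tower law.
[Q(√51, √215) : Q] = 4

[Q(√51):Q] = 2 (min poly x^2 - 51, irreducible since 51 is squarefree > 1). For the top step, suppose √215 ∈ Q(√51), say √215 = c + d√51 with c, d ∈ Q. Squaring: 215 = c^2 + 51d^2 + 2cd√51. Since √51 ∉ Q this forces 2cd = 0. If d = 0 then √215 = c ∈ Q, contradicting 215 squarefree > 1. If c = 0 then 215 = 51d^2, so 51·215 = (51d)^2 is a perfect square in Q — but 51·215 = 10965 is not a perfect square (since 51 and 215 are distinct squarefree integers). Contradiction. Hence √215 ∉ Q(√51), so x^2 - 215 stays irreducible over Q(√51) and [Q(√51, √215) : Q(√51)] = 2. By the tower law, [Q(√51, √215) : Q] = 2 · 2 = 4.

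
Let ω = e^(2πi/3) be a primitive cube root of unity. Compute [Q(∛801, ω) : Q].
[Q(∛801, ω) : Q] = 6

[Q(∛801):Q] = 3 (min poly x^3 - 801, irreducible since 801 is not a perfect cube). [Q(ω):Q] = 2 (min poly x^2 + x + 1). Since Q(∛801) ⊂ R and ω ∉ R, we have ω ∉ Q(∛801), so x^2 + x + 1 remains irreducible over Q(∛801) and [Q(∛801, ω) : Q(∛801)] = 2. By the tower law, [Q(∛801, ω) : Q] = 3 · 2 = 6. (In fact Q(∛801, ω) is the splitting field of x^3 - 801 over Q.)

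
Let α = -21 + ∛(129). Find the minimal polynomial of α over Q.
m_α(x) = x^3 + 63x^2 + 1323x + 9132

Set β = α + 21 = ∛(129), so β^3 = 129. Then (α + 21)^3 - 129 = 0, i.e. α is a root of g(x) = (x + 21)^3 - 129 = x^3 + 63x^2 + 1323x + 9132. Since g(x) = h(x + 21) where h(x) = x^3 - 129, and h is irreducible over Q (because 129 is not a perfect cube, so h has no rational root, and a monic cubic with no rational root is irreducible), g is also irreducible (irreducibility is preserved under the substitution x → x + 21). Hence m_α(x) = x^3 + 63x^2 + 1323x + 9132.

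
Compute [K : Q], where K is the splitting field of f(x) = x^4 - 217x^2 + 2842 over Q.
[K : Q] = 4

Solving the quadratic in x^2: x^2 = (217 ± √(217^2 - 4·2842))/2 = (217 ± √35721)/2 = (217 ± 189)/2, giving x^2 = 203 or x^2 = 14. So f(x) = (x^2 - 203)(x^2 - 14) and the roots of f are ±√203, ±√14. Hence the splitting field is K = Q(√203, √14). Since 203 and 14 are distinct squarefree integers > 1, their product 2842 is not a perfect square, so √14 ∉ Q(√203). By the tower law [K:Q] = [Q(√203,√14):Q(√203)] · [Q(√203):Q] = 2 · 2 = 4.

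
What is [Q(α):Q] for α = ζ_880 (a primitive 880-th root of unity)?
[Q(α):Q] = 320

The minimal polynomial of ζ_880 over Q is the 880-th cyclotomic polynomial Φ_880(x), which is irreducible over Q and has degree φ(880) = 320. Hence [Q(α):Q] = φ(880) = 320.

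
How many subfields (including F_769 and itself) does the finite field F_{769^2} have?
F_{769^2} has 2 subfields

The subfields of F_{p^n} are exactly the fields F_{p^d} for d | n (each is the fixed field of the unique index-d subgroup of Gal(F_{p^n}/F_p) ≅ Z/nZ). The divisors of n = 2 are {1, 2}, giving 2 subfields: F_{769^1}, F_{769^2}.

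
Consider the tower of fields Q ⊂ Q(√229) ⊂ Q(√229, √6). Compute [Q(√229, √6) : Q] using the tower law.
[Q(√229, √6) : Q] = 4

[Q(√229):Q] = 2 (min poly x^2 - 229, irreducible since 229 is squarefree > 1). For the top step, suppose √6 ∈ Q(√229), say √6 = c + d√229 with c, d ∈ Q. Squaring: 6 = c^2 + 229d^2 + 2cd√229. Since √229 ∉ Q this forces 2cd = 0. If d = 0 then √6 = c ∈ Q, contradicting 6 squarefree > 1. If c = 0 then 6 = 229d^2, so 229·6 = (229d)^2 is a perfect square in Q — but 229·6 = 1374 is not a perfect square (since 229 and 6 are distinct squarefree integers). Contradiction. Hence √6 ∉ Q(√229), so x^2 - 6 stays irreducible over Q(√229) and [Q(√229, √6) : Q(√229)] = 2. By the tower law, [Q(√229, √6) : Q] = 2 · 2 = 4.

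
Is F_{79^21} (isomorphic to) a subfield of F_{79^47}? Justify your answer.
No: F_{79^21} is not a subfield of F_{79^47}

F_{p^m} embeds in F_{p^n} iff m | n. Here 21 ∤ 47 (since 47 = 2·21 + 5 with remainder 5 ≠ 0), so F_{79^21} is not a subfield of F_{79^47}. Equivalently: if it were, the tower law would give 21 = [F_{79^21}:F_79] dividing [F_{79^47}:F_79] = 47, contradiction.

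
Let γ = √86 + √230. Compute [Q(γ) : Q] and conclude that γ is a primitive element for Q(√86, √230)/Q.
[Q(γ) : Q] = 4 (equivalently, Q(γ) = Q(√86, √230))

Obviously Q(γ) ⊆ Q(√86, √230), and [Q(√86, √230):Q] = 4 (since 86, 230 are distinct squarefree integers > 1 with 19780 not a perfect square). To show equality we compute the minimal polynomial of γ. From γ = √86 + √230: γ^2 = 86 + 2√(19780) + 230 = 316 + 2√(19780), so γ^2 - 316 = 2√(19780); squaring, (γ^2 - 316)^2 = 4·19780, i.e. γ^4 - 632γ^2 + 99856 - 79120 = 0, i.e. γ^4 - 632γ^2 + 20736 = 0. So γ is a root of x^4 - 632x^2 + 20736. This polynomial is irreducible over Q: it has no rational root (each ±√86 ± √230 is irrational), and any factorization into two quadratics over Q would force √(19780) ∈ Q (pairing opposite roots) or √86, √230 ∈ Q (other pairings), all impossible. Hence [Q(γ):Q] = 4 = [Q(√86, √230):Q], so Q(γ) = Q(√86, √230).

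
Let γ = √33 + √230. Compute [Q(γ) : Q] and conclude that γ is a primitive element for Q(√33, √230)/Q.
[Q(γ) : Q] = 4 (equivalently, Q(γ) = Q(√33, √230))

Obviously Q(γ) ⊆ Q(√33, √230), and [Q(√33, √230):Q] = 4 (since 33, 230 are distinct squarefree integers > 1 with 7590 not a perfect square). To show equality we compute the minimal polynomial of γ. From γ = √33 + √230: γ^2 = 33 + 2√(7590) + 230 = 263 + 2√(7590), so γ^2 - 263 = 2√(7590); squaring, (γ^2 - 263)^2 = 4·7590, i.e. γ^4 - 526γ^2 + 69169 - 30360 = 0, i.e. γ^4 - 526γ^2 + 38809 = 0. So γ is a root of x^4 - 526x^2 + 38809. This polynomial is irreducible over Q: it has no rational root (each ±√33 ± √230 is irrational), and any factorization into two quadratics over Q would force √(7590) ∈ Q (pairing opposite roots) or √33, √230 ∈ Q (other pairings), all impossible. Hence [Q(γ):Q] = 4 = [Q(√33, √230):Q], so Q(γ) = Q(√33, √230).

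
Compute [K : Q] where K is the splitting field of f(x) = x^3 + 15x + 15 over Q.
[K : Q] = 6

By the rational root test, any rational root of the monic integer polynomial f(x) = x^3 + 15x + 15 must be an integer dividing the constant term 15, i.e. one of ±{1, 3, 5, 15}. Evaluating: f(1) = 31, f(-1) = -1, f(3) = 87, f(-3) = -57, f(5) = 215, f(-5) = -185, f(15) = 3615, f(-15) = -3585; none is 0, so f has no rational root and is therefore irreducible over Q (a cubic with no linear factor over a field is irreducible). For an irreducible cubic, the Galois group is A_3 or S_3 according as the discriminant disc(f) = -4a^3 - 27b^2 = -4·(15)^3 - 27·(15)^2 = -19575 is or is not a square in Q. Here disc(f) = -19575 is not a perfect square in Q, so the Galois group of f over Q is not contained in A_3 and must be all of S_3. The splitting field has degree |S_3| = 6 over Q, so [K : Q] = 6.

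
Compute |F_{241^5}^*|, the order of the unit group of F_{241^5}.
|F_{241^5}^*| = 812990017200

F_{241^5} has 241^5 = 812990017201 elements; its multiplicative group consists of all nonzero elements, so |F_{241^5}^*| = 812990017201 - 1 = 812990017200. (It is cyclic since any finite subgroup of the multiplicative group of a field is cyclic.)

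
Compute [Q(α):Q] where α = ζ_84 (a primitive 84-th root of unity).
[Q(α):Q] = 24

The minimal polynomial of ζ_84 over Q is the 84-th cyclotomic polynomial Φ_84(x), which is irreducible over Q and has degree φ(84) = 24. Hence [Q(α):Q] = φ(84) = 24.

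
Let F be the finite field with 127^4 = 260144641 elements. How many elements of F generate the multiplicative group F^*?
There are φ(260144640) = 59424768 primitive elements

F_q^* is cyclic of order q - 1 = 260144640. A cyclic group of order m has exactly φ(m) generators. Here m = 260144640 = 2^9 · 3^2 · 5 · 7 · 1613, so the number of primitive elements is φ(260144640) = 59424768.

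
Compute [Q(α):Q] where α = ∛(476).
[Q(α):Q] = 3

The minimal polynomial of α is x^3 - 476, irreducible over Q since 476 is not a perfect cube (so x^3 - 476 has no rational root). Hence [Q(α):Q] = deg(m_α) = 3.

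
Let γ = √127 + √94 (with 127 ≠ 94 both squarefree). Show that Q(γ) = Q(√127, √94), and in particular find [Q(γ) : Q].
[Q(γ) : Q] = 4 (equivalently, Q(γ) = Q(√127, √94))

Obviously Q(γ) ⊆ Q(√127, √94), and [Q(√127, √94):Q] = 4 (since 127, 94 are distinct squarefree integers > 1 with 11938 not a perfect square). To show equality we compute the minimal polynomial of γ. From γ = √127 + √94: γ^2 = 127 + 2√(11938) + 94 = 221 + 2√(11938), so γ^2 - 221 = 2√(11938); squaring, (γ^2 - 221)^2 = 4·11938, i.e. γ^4 - 442γ^2 + 48841 - 47752 = 0, i.e. γ^4 - 442γ^2 + 1089 = 0. So γ is a root of x^4 - 442x^2 + 1089. This polynomial is irreducible over Q: it has no rational root (each ±√127 ± √94 is irrational), and any factorization into two quadratics over Q would force √(11938) ∈ Q (pairing opposite roots) or √127, √94 ∈ Q (other pairings), all impossible. Hence [Q(γ):Q] = 4 = [Q(√127, √94):Q], so Q(γ) = Q(√127, √94).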